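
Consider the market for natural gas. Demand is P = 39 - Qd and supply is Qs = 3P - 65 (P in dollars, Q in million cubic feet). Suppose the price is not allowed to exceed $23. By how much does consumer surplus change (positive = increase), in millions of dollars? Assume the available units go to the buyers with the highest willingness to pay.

Rearranging demand gives Qd = 39 - P. Without the control the market clears where 39 - P = 3P - 65, i.e. P* = 26 and Q* = 13.
The ceiling of 23 is below the equilibrium price 26, so it binds.
At P = 23: Qd = 39 - 23 = 16 and Qs = 3·23 - 65 = 4.
Consumer surplus without the control is ½ · (39 - 26) · 13 = 84.5.
With the ceiling, 4 units are sold at 23 (assume they go to the highest-value buyers). The demand price at Q = 4 is 35, so CS = ½ · [(39 - 23) + (35 - 23)] · 4 = 56.
Change in consumer surplus = 56 - 84.5 = -28.5.

-28.5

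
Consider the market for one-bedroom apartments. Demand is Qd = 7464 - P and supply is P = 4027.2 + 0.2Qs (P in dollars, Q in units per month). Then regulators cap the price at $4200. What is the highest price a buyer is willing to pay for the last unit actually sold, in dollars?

Rearranging supply gives Qs = 5P - 20136. Equilibrium: 7464 - P = 5P - 20136, so 27600 = 6P and P* = 4600, Q* = 2864.
Because the ceiling (4200) lies below the market-clearing price, it is binding.
At P = 4200: Qd = 7464 - 4200 = 3264 and Qs = 5·4200 - 20136 = 864.
Only 864 units reach the market. On the demand curve, the marginal buyer's willingness to pay at Q = 864 is (7464 - 864) = 6600.

6600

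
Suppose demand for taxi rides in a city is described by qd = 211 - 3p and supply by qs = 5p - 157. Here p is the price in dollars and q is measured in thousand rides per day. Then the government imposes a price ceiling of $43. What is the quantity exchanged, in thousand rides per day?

In a free market, 211 - 3p = 5p - 157 gives the equilibrium p* = 46, q* = 73.
The ceiling of 43 is below the equilibrium price 46, so it binds.
At p = 43: qd = 211 - 3·43 = 82 and qs = 5·43 - 157 = 58.
The quantity actually transacted is the short side, supply: 58.

58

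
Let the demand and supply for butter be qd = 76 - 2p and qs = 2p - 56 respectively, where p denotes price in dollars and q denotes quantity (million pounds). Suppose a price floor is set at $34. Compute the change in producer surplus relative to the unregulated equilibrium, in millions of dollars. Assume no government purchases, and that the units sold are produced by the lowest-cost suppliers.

7

Setting quantity demanded equal to quantity supplied, 76 - 2p = 2p - 56, gives p* = 33 and q* = 10.
Since 34 > 33, the floor is binding.
At p = 34: qd = 76 - 2·34 = 8 and qs = 2·34 - 56 = 12.
Producer surplus without the control is ½ · (33 - 28) · 10 = 25.
With the floor, 8 units are sold at 34. The supply price at q = 8 is 32, so PS = ½ · [(34 - 28) + (34 - 32)] · 8 = 32.
Change in producer surplus = 32 - 25 = 7.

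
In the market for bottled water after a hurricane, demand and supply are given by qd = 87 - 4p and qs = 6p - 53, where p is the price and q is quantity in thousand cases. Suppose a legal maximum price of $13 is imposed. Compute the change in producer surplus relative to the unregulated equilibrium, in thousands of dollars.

-28

Equilibrium: 87 - 4p = 6p - 53, so 140 = 10p and p* = 14, q* = 31.
Because the ceiling (13) lies below the market-clearing price, it is binding.
At p = 13: qd = 87 - 4·13 = 35 and qs = 6·13 - 53 = 25.
Producer surplus without the control is ½ · (14 - 53/6) · 31 = 961/12.
With the ceiling, producers sell 25 units at 13, so PS = ½ · (13 - 53/6) · 25 = 625/12.
Change in producer surplus = 625/12 - 961/12 = -28.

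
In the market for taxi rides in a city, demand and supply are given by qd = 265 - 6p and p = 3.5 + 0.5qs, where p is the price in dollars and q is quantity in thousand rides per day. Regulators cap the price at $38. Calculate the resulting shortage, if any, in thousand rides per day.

Rearranging supply gives qs = 2p - 7. Equilibrium: 265 - 6p = 2p - 7, so 272 = 8p and p* = 34, q* = 61.
The ceiling of 38 is above the equilibrium price 34, so it is not binding; the market clears at p* = 34, q* = 61.
Since the control does not bind, there is no shortage.

0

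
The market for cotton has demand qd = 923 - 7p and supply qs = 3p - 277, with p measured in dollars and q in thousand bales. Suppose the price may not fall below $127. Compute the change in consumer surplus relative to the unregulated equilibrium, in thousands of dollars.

Without the control the market clears where 923 - 7p = 3p - 277, i.e. p* = 120 and q* = 83.
Since 127 > 120, the floor is binding.
At p = 127: qd = 923 - 7·127 = 34 and qs = 3·127 - 277 = 104.
Consumer surplus without the control is ½ · (923/7 - 120) · 83 = 6889/14.
With the floor, consumers buy 34 units at 127, so CS = ½ · (923/7 - 127) · 34 = 578/7.
Change in consumer surplus = 578/7 - 6889/14 = -409.5.

-409.5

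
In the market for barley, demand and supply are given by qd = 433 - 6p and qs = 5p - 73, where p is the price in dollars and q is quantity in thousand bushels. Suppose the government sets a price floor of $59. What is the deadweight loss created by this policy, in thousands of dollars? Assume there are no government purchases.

1115.4

In a free market, 433 - 6p = 5p - 73 gives the equilibrium p* = 46, q* = 157.
Because the floor (59) lies above the market-clearing price, it is binding.
At p = 59: qd = 433 - 6·59 = 79 and qs = 5·59 - 73 = 222.
Quantity traded falls to 79. At q = 79 the demand price is (433 - 79)/6 = 59 and the supply price is (73 + 79)/5 = 30.4.
Deadweight loss = ½ · (59 - 30.4) · (157 - 79) = ½ · 28.6 · 78 = 1115.4.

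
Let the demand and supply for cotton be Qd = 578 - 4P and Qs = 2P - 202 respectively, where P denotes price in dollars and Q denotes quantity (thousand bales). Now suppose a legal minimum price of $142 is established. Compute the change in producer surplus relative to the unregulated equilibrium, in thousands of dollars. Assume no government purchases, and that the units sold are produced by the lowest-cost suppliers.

In a free market, 578 - 4P = 2P - 202 gives the equilibrium P* = 130, Q* = 58.
Because the floor (142) lies above the market-clearing price, it is binding.
At P = 142: Qd = 578 - 4·142 = 10 and Qs = 2·142 - 202 = 82.
Producer surplus without the control is ½ · (130 - 101) · 58 = 841.
With the floor, 10 units are sold at 142. The supply price at Q = 10 is 106, so PS = ½ · [(142 - 101) + (142 - 106)] · 10 = 385.
Change in producer surplus = 385 - 841 = -456.

-456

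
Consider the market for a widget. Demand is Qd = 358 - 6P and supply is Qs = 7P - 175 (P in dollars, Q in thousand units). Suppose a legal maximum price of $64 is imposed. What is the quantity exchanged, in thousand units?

Setting quantity demanded equal to quantity supplied, 358 - 6P = 7P - 175, gives P* = 41 and Q* = 112.
The ceiling of 64 is above the equilibrium price 41, so it is not binding; the market clears at P* = 41, Q* = 112.

112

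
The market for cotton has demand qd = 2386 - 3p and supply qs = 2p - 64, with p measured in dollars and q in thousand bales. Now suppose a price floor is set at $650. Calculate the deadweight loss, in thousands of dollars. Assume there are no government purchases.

96000

In a free market, 2386 - 3p = 2p - 64 gives the equilibrium p* = 490, q* = 916.
Since 650 > 490, the floor is binding.
At p = 650: qd = 2386 - 3·650 = 436 and qs = 2·650 - 64 = 1236.
Quantity traded falls to 436. At q = 436 the demand price is (2386 - 436)/3 = 650 and the supply price is (64 + 436)/2 = 250.
Deadweight loss = ½ · (650 - 250) · (916 - 436) = ½ · 400 · 480 = 96000.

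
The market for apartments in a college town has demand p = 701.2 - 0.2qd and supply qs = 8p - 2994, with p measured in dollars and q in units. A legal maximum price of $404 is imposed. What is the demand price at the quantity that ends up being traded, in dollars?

Rearranging demand gives qd = 3506 - 5p. Setting quantity demanded equal to quantity supplied, 3506 - 5p = 8p - 2994, gives p* = 500 and q* = 1006.
Because the ceiling (404) lies below the market-clearing price, it is binding.
At p = 404: qd = 3506 - 5·404 = 1486 and qs = 8·404 - 2994 = 238.
Only 238 units reach the market. On the demand curve, the marginal buyer's willingness to pay at q = 238 is (3506 - 238)/5 = 653.6.

653.6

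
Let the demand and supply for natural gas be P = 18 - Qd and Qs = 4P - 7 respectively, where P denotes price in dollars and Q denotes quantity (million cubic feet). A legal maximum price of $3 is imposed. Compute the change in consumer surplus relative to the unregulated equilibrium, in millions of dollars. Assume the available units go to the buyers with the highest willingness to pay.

Rearranging demand gives Qd = 18 - P. Without the control the market clears where 18 - P = 4P - 7, i.e. P* = 5 and Q* = 13.
Since 3 < 5, the ceiling is binding.
At P = 3: Qd = 18 - 3 = 15 and Qs = 4·3 - 7 = 5.
Consumer surplus without the control is ½ · (18 - 5) · 13 = 84.5.
With the ceiling, 5 units are sold at 3 (assume they go to the highest-value buyers). The demand price at Q = 5 is 13, so CS = ½ · [(18 - 3) + (13 - 3)] · 5 = 62.5.
Change in consumer surplus = 62.5 - 84.5 = -22.

-22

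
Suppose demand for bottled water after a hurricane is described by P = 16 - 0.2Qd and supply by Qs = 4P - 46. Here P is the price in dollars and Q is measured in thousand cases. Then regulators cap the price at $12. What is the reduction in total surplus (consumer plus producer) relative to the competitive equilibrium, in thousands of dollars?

14.4

Rearranging demand gives Qd = 80 - 5P. In a free market, 80 - 5P = 4P - 46 gives the equilibrium P* = 14, Q* = 10.
Because the ceiling (12) lies below the market-clearing price, it is binding.
At P = 12: Qd = 80 - 5·12 = 20 and Qs = 4·12 - 46 = 2.
Quantity traded falls to 2. At Q = 2 the demand price is (80 - 2)/5 = 15.6 and the supply price is (46 + 2)/4 = 12.
Deadweight loss = ½ · (15.6 - 12) · (10 - 2) = ½ · 3.6 · 8 = 14.4.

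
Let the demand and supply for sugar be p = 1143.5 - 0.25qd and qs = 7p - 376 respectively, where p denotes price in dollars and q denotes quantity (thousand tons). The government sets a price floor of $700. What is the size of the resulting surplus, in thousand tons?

Rearranging demand gives qd = 4574 - 4p. In a free market, 4574 - 4p = 7p - 376 gives the equilibrium p* = 450, q* = 2774.
Since 700 > 450, the floor is binding.
At p = 700: qd = 4574 - 4·700 = 1774 and qs = 7·700 - 376 = 4524.
Surplus = qs - qd = 4524 - 1774 = 2750.

2750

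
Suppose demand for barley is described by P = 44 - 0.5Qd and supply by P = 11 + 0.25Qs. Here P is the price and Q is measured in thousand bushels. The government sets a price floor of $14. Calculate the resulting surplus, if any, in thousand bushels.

Rearranging demand gives Qd = 88 - 2P; rearranging supply gives Qs = 4P - 44. Setting quantity demanded equal to quantity supplied, 88 - 2P = 4P - 44, gives P* = 22 and Q* = 44.
Since 14 is below P* = 22, the floor does not bind and the free-market outcome prevails.
Since the control does not bind, there is no surplus.

0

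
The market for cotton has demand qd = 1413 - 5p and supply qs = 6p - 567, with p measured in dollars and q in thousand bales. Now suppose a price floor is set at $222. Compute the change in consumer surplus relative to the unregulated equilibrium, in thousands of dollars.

-17136

In a free market, 1413 - 5p = 6p - 567 gives the equilibrium p* = 180, q* = 513.
The floor of 222 is above the equilibrium price 180, so it binds.
At p = 222: qd = 1413 - 5·222 = 303 and qs = 6·222 - 567 = 765.
Consumer surplus without the control is ½ · (282.6 - 180) · 513 = 26316.9.
With the floor, consumers buy 303 units at 222, so CS = ½ · (282.6 - 222) · 303 = 9180.9.
Change in consumer surplus = 9180.9 - 26316.9 = -17136.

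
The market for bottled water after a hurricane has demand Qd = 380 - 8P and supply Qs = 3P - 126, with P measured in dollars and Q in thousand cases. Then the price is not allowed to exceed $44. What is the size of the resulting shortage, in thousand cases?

Equilibrium: 380 - 8P = 3P - 126, so 506 = 11P and P* = 46, Q* = 12.
The ceiling of 44 is below the equilibrium price 46, so it binds.
At P = 44: Qd = 380 - 8·44 = 28 and Qs = 3·44 - 126 = 6.
Shortage = Qd - Qs = 28 - 6 = 22.

22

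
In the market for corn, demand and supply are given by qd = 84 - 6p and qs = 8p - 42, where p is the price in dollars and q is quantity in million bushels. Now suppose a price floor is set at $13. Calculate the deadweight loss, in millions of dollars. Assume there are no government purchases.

Without the control the market clears where 84 - 6p = 8p - 42, i.e. p* = 9 and q* = 30.
Because the floor (13) lies above the market-clearing price, it is binding.
At p = 13: qd = 84 - 6·13 = 6 and qs = 8·13 - 42 = 62.
Quantity traded falls to 6. At q = 6 the demand price is (84 - 6)/6 = 13 and the supply price is (42 + 6)/8 = 6.
Deadweight loss = ½ · (13 - 6) · (30 - 6) = ½ · 7 · 24 = 84.

84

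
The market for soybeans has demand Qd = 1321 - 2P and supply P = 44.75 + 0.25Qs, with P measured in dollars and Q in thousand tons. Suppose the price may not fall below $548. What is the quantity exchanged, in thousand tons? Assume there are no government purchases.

225

Rearranging supply gives Qs = 4P - 179. Equilibrium: 1321 - 2P = 4P - 179, so 1500 = 6P and P* = 250, Q* = 821.
Since 548 > 250, the floor is binding.
At P = 548: Qd = 1321 - 2·548 = 225 and Qs = 4·548 - 179 = 2013.
The quantity actually transacted is the short side, demand: 225.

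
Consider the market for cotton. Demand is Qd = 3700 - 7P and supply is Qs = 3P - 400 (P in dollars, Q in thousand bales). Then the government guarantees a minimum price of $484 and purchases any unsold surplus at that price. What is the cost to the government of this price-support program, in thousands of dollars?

Without the control the market clears where 3700 - 7P = 3P - 400, i.e. P* = 410 and Q* = 830.
Since 484 > 410, the floor is binding.
At P = 484: Qd = 3700 - 7·484 = 312 and Qs = 3·484 - 400 = 1052.
Surplus = Qs - Qd = 740.
Government expenditure = surplus × support price = 740 × 484 = 358160.

358160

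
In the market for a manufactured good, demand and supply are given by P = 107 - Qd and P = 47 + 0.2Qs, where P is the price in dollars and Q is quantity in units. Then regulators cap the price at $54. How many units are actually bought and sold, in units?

Rearranging demand gives Qd = 107 - P; rearranging supply gives Qs = 5P - 235. Equilibrium: 107 - P = 5P - 235, so 342 = 6P and P* = 57, Q* = 50.
Since 54 < 57, the ceiling is binding.
At P = 54: Qd = 107 - 54 = 53 and Qs = 5·54 - 235 = 35.
The quantity actually transacted is the short side, supply: 35.

35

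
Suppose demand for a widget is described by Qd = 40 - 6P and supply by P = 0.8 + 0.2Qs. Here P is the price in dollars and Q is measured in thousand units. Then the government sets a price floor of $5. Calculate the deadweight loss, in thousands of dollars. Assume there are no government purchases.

6.6

Rearranging supply gives Qs = 5P - 4. Without the control the market clears where 40 - 6P = 5P - 4, i.e. P* = 4 and Q* = 16.
Because the floor (5) lies above the market-clearing price, it is binding.
At P = 5: Qd = 40 - 6·5 = 10 and Qs = 5·5 - 4 = 21.
Quantity traded falls to 10. At Q = 10 the demand price is (40 - 10)/6 = 5 and the supply price is (4 + 10)/5 = 2.8.
Deadweight loss = ½ · (5 - 2.8) · (16 - 10) = ½ · 2.2 · 6 = 6.6.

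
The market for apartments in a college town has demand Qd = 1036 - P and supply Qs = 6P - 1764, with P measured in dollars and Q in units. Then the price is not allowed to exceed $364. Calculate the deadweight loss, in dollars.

27216

Setting quantity demanded equal to quantity supplied, 1036 - P = 6P - 1764, gives P* = 400 and Q* = 636.
Because the ceiling (364) lies below the market-clearing price, it is binding.
At P = 364: Qd = 1036 - 364 = 672 and Qs = 6·364 - 1764 = 420.
Quantity traded falls to 420. At Q = 420 the demand price is 1036 - 420 = 616 and the supply price is (1764 + 420)/6 = 364.
Deadweight loss = ½ · (616 - 364) · (636 - 420) = ½ · 252 · 216 = 27216.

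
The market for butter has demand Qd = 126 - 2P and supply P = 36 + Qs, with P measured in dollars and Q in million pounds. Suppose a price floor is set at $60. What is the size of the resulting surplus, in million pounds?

Rearranging supply gives Qs = P - 36. In a free market, 126 - 2P = P - 36 gives the equilibrium P* = 54, Q* = 18.
Because the floor (60) lies above the market-clearing price, it is binding.
At P = 60: Qd = 126 - 2·60 = 6 and Qs = 60 - 36 = 24.
Surplus = Qs - Qd = 24 - 6 = 18.

18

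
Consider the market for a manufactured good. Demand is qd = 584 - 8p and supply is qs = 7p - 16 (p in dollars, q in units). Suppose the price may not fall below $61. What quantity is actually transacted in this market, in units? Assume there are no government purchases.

Without the control the market clears where 584 - 8p = 7p - 16, i.e. p* = 40 and q* = 264.
The floor of 61 is above the equilibrium price 40, so it binds.
At p = 61: qd = 584 - 8·61 = 96 and qs = 7·61 - 16 = 411.
The quantity actually transacted is the short side, demand: 96.

96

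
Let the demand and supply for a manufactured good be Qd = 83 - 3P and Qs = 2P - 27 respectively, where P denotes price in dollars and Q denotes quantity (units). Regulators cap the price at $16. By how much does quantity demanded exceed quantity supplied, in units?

30

Without the control the market clears where 83 - 3P = 2P - 27, i.e. P* = 22 and Q* = 17.
Because the ceiling (16) lies below the market-clearing price, it is binding.
At P = 16: Qd = 83 - 3·16 = 35 and Qs = 2·16 - 27 = 5.
Shortage = Qd - Qs = 35 - 5 = 30.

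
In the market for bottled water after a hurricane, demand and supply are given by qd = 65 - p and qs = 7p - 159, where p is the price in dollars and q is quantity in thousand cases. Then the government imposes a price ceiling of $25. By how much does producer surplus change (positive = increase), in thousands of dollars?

Equilibrium: 65 - p = 7p - 159, so 224 = 8p and p* = 28, q* = 37.
The ceiling of 25 is below the equilibrium price 28, so it binds.
At p = 25: qd = 65 - 25 = 40 and qs = 7·25 - 159 = 16.
Producer surplus without the control is ½ · (28 - 159/7) · 37 = 1369/14.
With the ceiling, producers sell 16 units at 25, so PS = ½ · (25 - 159/7) · 16 = 128/7.
Change in producer surplus = 128/7 - 1369/14 = -79.5.

-79.5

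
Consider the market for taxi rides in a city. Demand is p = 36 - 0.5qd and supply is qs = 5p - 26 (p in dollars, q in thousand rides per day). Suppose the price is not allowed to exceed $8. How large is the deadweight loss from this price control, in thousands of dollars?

315

Rearranging demand gives qd = 72 - 2p. Without the control the market clears where 72 - 2p = 5p - 26, i.e. p* = 14 and q* = 44.
Since 8 < 14, the ceiling is binding.
At p = 8: qd = 72 - 2·8 = 56 and qs = 5·8 - 26 = 14.
Quantity traded falls to 14. At q = 14 the demand price is (72 - 14)/2 = 29 and the supply price is (26 + 14)/5 = 8.
Deadweight loss = ½ · (29 - 8) · (44 - 14) = ½ · 21 · 30 = 315.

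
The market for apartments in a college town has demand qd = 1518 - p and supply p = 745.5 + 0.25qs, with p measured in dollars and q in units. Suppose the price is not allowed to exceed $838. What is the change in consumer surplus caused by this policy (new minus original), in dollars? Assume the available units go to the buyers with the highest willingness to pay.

-7812

Rearranging supply gives qs = 4p - 2982. In a free market, 1518 - p = 4p - 2982 gives the equilibrium p* = 900, q* = 618.
Because the ceiling (838) lies below the market-clearing price, it is binding.
At p = 838: qd = 1518 - 838 = 680 and qs = 4·838 - 2982 = 370.
Consumer surplus without the control is ½ · (1518 - 900) · 618 = 190962.
With the ceiling, 370 units are sold at 838 (assume they go to the highest-value buyers). The demand price at q = 370 is 1148, so CS = ½ · [(1518 - 838) + (1148 - 838)] · 370 = 183150.
Change in consumer surplus = 183150 - 190962 = -7812.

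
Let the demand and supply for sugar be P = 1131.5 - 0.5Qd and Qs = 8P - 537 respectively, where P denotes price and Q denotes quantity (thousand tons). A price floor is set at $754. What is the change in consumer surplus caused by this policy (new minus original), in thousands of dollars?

-582546

Rearranging demand gives Qd = 2263 - 2P. In a free market, 2263 - 2P = 8P - 537 gives the equilibrium P* = 280, Q* = 1703.
Because the floor (754) lies above the market-clearing price, it is binding.
At P = 754: Qd = 2263 - 2·754 = 755 and Qs = 8·754 - 537 = 5495.
Consumer surplus without the control is ½ · (1131.5 - 280) · 1703 = 725052.25.
With the floor, consumers buy 755 units at 754, so CS = ½ · (1131.5 - 754) · 755 = 142506.25.
Change in consumer surplus = 142506.25 - 725052.25 = -582546.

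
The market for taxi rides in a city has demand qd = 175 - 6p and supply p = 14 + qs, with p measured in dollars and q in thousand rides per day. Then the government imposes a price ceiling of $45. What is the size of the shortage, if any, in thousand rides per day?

0

Rearranging supply gives qs = p - 14. Equilibrium: 175 - 6p = p - 14, so 189 = 7p and p* = 27, q* = 13.
The ceiling of 45 is above the equilibrium price 27, so it is not binding; the market clears at p* = 27, q* = 13.
Since the control does not bind, there is no shortage.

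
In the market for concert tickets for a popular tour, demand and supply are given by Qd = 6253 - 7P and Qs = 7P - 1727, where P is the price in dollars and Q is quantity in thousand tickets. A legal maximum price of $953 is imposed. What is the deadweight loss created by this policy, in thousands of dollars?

0

Setting quantity demanded equal to quantity supplied, 6253 - 7P = 7P - 1727, gives P* = 570 and Q* = 2263.
Since 953 is above P* = 570, the ceiling does not bind and the free-market outcome prevails.
Since the control does not bind, no trades are prevented and deadweight loss is zero.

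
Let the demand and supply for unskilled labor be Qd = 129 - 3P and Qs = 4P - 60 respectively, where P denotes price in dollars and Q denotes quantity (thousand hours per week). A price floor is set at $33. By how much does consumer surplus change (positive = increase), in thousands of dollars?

-234

In a free market, 129 - 3P = 4P - 60 gives the equilibrium P* = 27, Q* = 48.
Because the floor (33) lies above the market-clearing price, it is binding.
At P = 33: Qd = 129 - 3·33 = 30 and Qs = 4·33 - 60 = 72.
Consumer surplus without the control is ½ · (43 - 27) · 48 = 384.
With the floor, consumers buy 30 units at 33, so CS = ½ · (43 - 33) · 30 = 150.
Change in consumer surplus = 150 - 384 = -234.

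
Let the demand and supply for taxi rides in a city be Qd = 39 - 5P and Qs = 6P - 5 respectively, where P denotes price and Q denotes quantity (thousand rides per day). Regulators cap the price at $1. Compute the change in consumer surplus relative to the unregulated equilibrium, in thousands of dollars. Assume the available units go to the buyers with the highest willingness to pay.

-29.4

Without the control the market clears where 39 - 5P = 6P - 5, i.e. P* = 4 and Q* = 19.
Because the ceiling (1) lies below the market-clearing price, it is binding.
At P = 1: Qd = 39 - 5·1 = 34 and Qs = 6·1 - 5 = 1.
Consumer surplus without the control is ½ · (7.8 - 4) · 19 = 36.1.
With the ceiling, 1 units are sold at 1 (assume they go to the highest-value buyers). The demand price at Q = 1 is 7.6, so CS = ½ · [(7.8 - 1) + (7.6 - 1)] · 1 = 6.7.
Change in consumer surplus = 6.7 - 36.1 = -29.4.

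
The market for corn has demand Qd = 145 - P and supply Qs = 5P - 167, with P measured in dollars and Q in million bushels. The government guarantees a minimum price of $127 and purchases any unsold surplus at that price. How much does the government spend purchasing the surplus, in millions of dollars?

Setting quantity demanded equal to quantity supplied, 145 - P = 5P - 167, gives P* = 52 and Q* = 93.
Since 127 > 52, the floor is binding.
At P = 127: Qd = 145 - 127 = 18 and Qs = 5·127 - 167 = 468.
Surplus = Qs - Qd = 450.
Government expenditure = surplus × support price = 450 × 127 = 57150.

57150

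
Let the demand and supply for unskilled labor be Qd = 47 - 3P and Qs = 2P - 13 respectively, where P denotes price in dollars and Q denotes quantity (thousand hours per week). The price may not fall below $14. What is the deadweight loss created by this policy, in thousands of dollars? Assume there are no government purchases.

15

In a free market, 47 - 3P = 2P - 13 gives the equilibrium P* = 12, Q* = 11.
The floor of 14 is above the equilibrium price 12, so it binds.
At P = 14: Qd = 47 - 3·14 = 5 and Qs = 2·14 - 13 = 15.
Quantity traded falls to 5. At Q = 5 the demand price is (47 - 5)/3 = 14 and the supply price is (13 + 5)/2 = 9.
Deadweight loss = ½ · (14 - 9) · (11 - 5) = ½ · 5 · 6 = 15.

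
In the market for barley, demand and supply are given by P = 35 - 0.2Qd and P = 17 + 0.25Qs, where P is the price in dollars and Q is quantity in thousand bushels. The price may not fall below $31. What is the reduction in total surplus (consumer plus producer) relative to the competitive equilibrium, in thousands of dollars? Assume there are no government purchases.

Rearranging demand gives Qd = 175 - 5P; rearranging supply gives Qs = 4P - 68. Setting quantity demanded equal to quantity supplied, 175 - 5P = 4P - 68, gives P* = 27 and Q* = 40.
The floor of 31 is above the equilibrium price 27, so it binds.
At P = 31: Qd = 175 - 5·31 = 20 and Qs = 4·31 - 68 = 56.
Quantity traded falls to 20. At Q = 20 the demand price is (175 - 20)/5 = 31 and the supply price is (68 + 20)/4 = 22.
Deadweight loss = ½ · (31 - 22) · (40 - 20) = ½ · 9 · 20 = 90.

90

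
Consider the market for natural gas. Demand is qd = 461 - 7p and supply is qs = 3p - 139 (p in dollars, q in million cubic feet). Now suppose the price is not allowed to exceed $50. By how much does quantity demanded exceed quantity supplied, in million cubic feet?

Setting quantity demanded equal to quantity supplied, 461 - 7p = 3p - 139, gives p* = 60 and q* = 41.
Because the ceiling (50) lies below the market-clearing price, it is binding.
At p = 50: qd = 461 - 7·50 = 111 and qs = 3·50 - 139 = 11.
Shortage = qd - qs = 111 - 11 = 100.

100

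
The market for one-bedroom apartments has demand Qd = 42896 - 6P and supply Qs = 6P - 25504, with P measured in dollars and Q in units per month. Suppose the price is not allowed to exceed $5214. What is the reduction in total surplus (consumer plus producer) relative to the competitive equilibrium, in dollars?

Equilibrium: 42896 - 6P = 6P - 25504, so 68400 = 12P and P* = 5700, Q* = 8696.
The ceiling of 5214 is below the equilibrium price 5700, so it binds.
At P = 5214: Qd = 42896 - 6·5214 = 11612 and Qs = 6·5214 - 25504 = 5780.
Quantity traded falls to 5780. At Q = 5780 the demand price is (42896 - 5780)/6 = 6186 and the supply price is (25504 + 5780)/6 = 5214.
Deadweight loss = ½ · (6186 - 5214) · (8696 - 5780) = ½ · 972 · 2916 = 1417176.

1417176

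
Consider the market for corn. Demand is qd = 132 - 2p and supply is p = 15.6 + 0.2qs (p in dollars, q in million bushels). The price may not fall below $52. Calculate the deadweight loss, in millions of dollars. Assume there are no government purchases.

Rearranging supply gives qs = 5p - 78. Equilibrium: 132 - 2p = 5p - 78, so 210 = 7p and p* = 30, q* = 72.
The floor of 52 is above the equilibrium price 30, so it binds.
At p = 52: qd = 132 - 2·52 = 28 and qs = 5·52 - 78 = 182.
Quantity traded falls to 28. At q = 28 the demand price is (132 - 28)/2 = 52 and the supply price is (78 + 28)/5 = 21.2.
Deadweight loss = ½ · (52 - 21.2) · (72 - 28) = ½ · 30.8 · 44 = 677.6.

677.6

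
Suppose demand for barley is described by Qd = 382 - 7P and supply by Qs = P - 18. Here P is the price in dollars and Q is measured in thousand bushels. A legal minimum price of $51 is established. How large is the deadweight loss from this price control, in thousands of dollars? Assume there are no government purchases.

28

Without the control the market clears where 382 - 7P = P - 18, i.e. P* = 50 and Q* = 32.
Because the floor (51) lies above the market-clearing price, it is binding.
At P = 51: Qd = 382 - 7·51 = 25 and Qs = 51 - 18 = 33.
Quantity traded falls to 25. At Q = 25 the demand price is (382 - 25)/7 = 51 and the supply price is 18 + 25 = 43.
Deadweight loss = ½ · (51 - 43) · (32 - 25) = ½ · 8 · 7 = 28.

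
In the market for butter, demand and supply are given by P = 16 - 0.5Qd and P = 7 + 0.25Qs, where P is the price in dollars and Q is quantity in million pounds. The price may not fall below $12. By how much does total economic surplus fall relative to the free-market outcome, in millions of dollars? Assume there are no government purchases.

Rearranging demand gives Qd = 32 - 2P; rearranging supply gives Qs = 4P - 28. Equilibrium: 32 - 2P = 4P - 28, so 60 = 6P and P* = 10, Q* = 12.
Because the floor (12) lies above the market-clearing price, it is binding.
At P = 12: Qd = 32 - 2·12 = 8 and Qs = 4·12 - 28 = 20.
Quantity traded falls to 8. At Q = 8 the demand price is (32 - 8)/2 = 12 and the supply price is (28 + 8)/4 = 9.
Deadweight loss = ½ · (12 - 9) · (12 - 8) = ½ · 3 · 4 = 6.

6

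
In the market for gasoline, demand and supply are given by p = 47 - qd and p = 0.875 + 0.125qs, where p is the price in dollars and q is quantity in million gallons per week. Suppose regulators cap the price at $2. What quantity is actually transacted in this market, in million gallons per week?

Rearranging demand gives qd = 47 - p; rearranging supply gives qs = 8p - 7. Without the control the market clears where 47 - p = 8p - 7, i.e. p* = 6 and q* = 41.
Since 2 < 6, the ceiling is binding.
At p = 2: qd = 47 - 2 = 45 and qs = 8·2 - 7 = 9.
The quantity actually transacted is the short side, supply: 9.

9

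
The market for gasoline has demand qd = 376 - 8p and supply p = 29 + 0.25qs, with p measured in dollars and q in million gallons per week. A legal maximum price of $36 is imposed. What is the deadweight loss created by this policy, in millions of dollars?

Rearranging supply gives qs = 4p - 116. Without the control the market clears where 376 - 8p = 4p - 116, i.e. p* = 41 and q* = 48.
Because the ceiling (36) lies below the market-clearing price, it is binding.
At p = 36: qd = 376 - 8·36 = 88 and qs = 4·36 - 116 = 28.
Quantity traded falls to 28. At q = 28 the demand price is (376 - 28)/8 = 43.5 and the supply price is (116 + 28)/4 = 36.
Deadweight loss = ½ · (43.5 - 36) · (48 - 28) = ½ · 7.5 · 20 = 75.

75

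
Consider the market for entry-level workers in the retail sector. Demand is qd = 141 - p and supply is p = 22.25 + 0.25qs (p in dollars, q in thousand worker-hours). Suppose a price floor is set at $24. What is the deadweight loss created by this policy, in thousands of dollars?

0

Rearranging supply gives qs = 4p - 89. In a free market, 141 - p = 4p - 89 gives the equilibrium p* = 46, q* = 95.
Since 24 is below p* = 46, the floor does not bind and the free-market outcome prevails.
Since the control does not bind, no trades are prevented and deadweight loss is zero.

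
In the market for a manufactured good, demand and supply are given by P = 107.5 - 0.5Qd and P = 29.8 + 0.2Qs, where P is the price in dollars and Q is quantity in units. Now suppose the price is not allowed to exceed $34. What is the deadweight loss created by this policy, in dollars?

Rearranging demand gives Qd = 215 - 2P; rearranging supply gives Qs = 5P - 149. Equilibrium: 215 - 2P = 5P - 149, so 364 = 7P and P* = 52, Q* = 111.
The ceiling of 34 is below the equilibrium price 52, so it binds.
At P = 34: Qd = 215 - 2·34 = 147 and Qs = 5·34 - 149 = 21.
Quantity traded falls to 21. At Q = 21 the demand price is (215 - 21)/2 = 97 and the supply price is (149 + 21)/5 = 34.
Deadweight loss = ½ · (97 - 34) · (111 - 21) = ½ · 63 · 90 = 2835.

2835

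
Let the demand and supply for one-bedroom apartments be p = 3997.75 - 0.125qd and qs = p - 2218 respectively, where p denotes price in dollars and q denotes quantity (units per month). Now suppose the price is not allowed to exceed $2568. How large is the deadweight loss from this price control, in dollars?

Rearranging demand gives qd = 31982 - 8p. Setting quantity demanded equal to quantity supplied, 31982 - 8p = p - 2218, gives p* = 3800 and q* = 1582.
Since 2568 < 3800, the ceiling is binding.
At p = 2568: qd = 31982 - 8·2568 = 11438 and qs = 2568 - 2218 = 350.
Quantity traded falls to 350. At q = 350 the demand price is (31982 - 350)/8 = 3954 and the supply price is 2218 + 350 = 2568.
Deadweight loss = ½ · (3954 - 2568) · (1582 - 350) = ½ · 1386 · 1232 = 853776.

853776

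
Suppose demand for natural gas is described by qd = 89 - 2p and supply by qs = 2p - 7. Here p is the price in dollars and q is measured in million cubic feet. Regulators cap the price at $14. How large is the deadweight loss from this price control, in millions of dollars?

200

Setting quantity demanded equal to quantity supplied, 89 - 2p = 2p - 7, gives p* = 24 and q* = 41.
Because the ceiling (14) lies below the market-clearing price, it is binding.
At p = 14: qd = 89 - 2·14 = 61 and qs = 2·14 - 7 = 21.
Quantity traded falls to 21. At q = 21 the demand price is (89 - 21)/2 = 34 and the supply price is (7 + 21)/2 = 14.
Deadweight loss = ½ · (34 - 14) · (41 - 21) = ½ · 20 · 20 = 200.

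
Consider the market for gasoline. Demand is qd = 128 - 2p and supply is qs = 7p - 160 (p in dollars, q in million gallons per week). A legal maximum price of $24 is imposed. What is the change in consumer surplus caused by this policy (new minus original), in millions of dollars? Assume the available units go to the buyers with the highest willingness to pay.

Equilibrium: 128 - 2p = 7p - 160, so 288 = 9p and p* = 32, q* = 64.
Because the ceiling (24) lies below the market-clearing price, it is binding.
At p = 24: qd = 128 - 2·24 = 80 and qs = 7·24 - 160 = 8.
Consumer surplus without the control is ½ · (64 - 32) · 64 = 1024.
With the ceiling, 8 units are sold at 24 (assume they go to the highest-value buyers). The demand price at q = 8 is 60, so CS = ½ · [(64 - 24) + (60 - 24)] · 8 = 304.
Change in consumer surplus = 304 - 1024 = -720.

-720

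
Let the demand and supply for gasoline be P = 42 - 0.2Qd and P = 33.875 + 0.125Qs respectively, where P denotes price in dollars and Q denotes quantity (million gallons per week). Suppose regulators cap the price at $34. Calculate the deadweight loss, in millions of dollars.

Rearranging demand gives Qd = 210 - 5P; rearranging supply gives Qs = 8P - 271. In a free market, 210 - 5P = 8P - 271 gives the equilibrium P* = 37, Q* = 25.
Since 34 < 37, the ceiling is binding.
At P = 34: Qd = 210 - 5·34 = 40 and Qs = 8·34 - 271 = 1.
Quantity traded falls to 1. At Q = 1 the demand price is (210 - 1)/5 = 41.8 and the supply price is (271 + 1)/8 = 34.
Deadweight loss = ½ · (41.8 - 34) · (25 - 1) = ½ · 7.8 · 24 = 93.6.

93.6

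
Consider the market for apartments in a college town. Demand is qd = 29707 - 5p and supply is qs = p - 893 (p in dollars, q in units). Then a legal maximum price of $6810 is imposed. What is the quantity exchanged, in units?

Without the control the market clears where 29707 - 5p = p - 893, i.e. p* = 5100 and q* = 4207.
Since 6810 is above p* = 5100, the ceiling does not bind and the free-market outcome prevails.

4207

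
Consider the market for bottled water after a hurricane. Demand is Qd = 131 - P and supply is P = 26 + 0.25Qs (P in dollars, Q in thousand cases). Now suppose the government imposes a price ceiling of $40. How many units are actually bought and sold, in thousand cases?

Rearranging supply gives Qs = 4P - 104. Setting quantity demanded equal to quantity supplied, 131 - P = 4P - 104, gives P* = 47 and Q* = 84.
Since 40 < 47, the ceiling is binding.
At P = 40: Qd = 131 - 40 = 91 and Qs = 4·40 - 104 = 56.
The quantity actually transacted is the short side, supply: 56.

56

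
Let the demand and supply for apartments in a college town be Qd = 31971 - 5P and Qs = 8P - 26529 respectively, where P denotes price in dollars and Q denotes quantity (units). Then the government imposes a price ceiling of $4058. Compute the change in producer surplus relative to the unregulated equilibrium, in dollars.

-3404726

Equilibrium: 31971 - 5P = 8P - 26529, so 58500 = 13P and P* = 4500, Q* = 9471.
Since 4058 < 4500, the ceiling is binding.
At P = 4058: Qd = 31971 - 5·4058 = 11681 and Qs = 8·4058 - 26529 = 5935.
Producer surplus without the control is ½ · (4500 - 3316.125) · 9471 = 5606240.0625.
With the ceiling, producers sell 5935 units at 4058, so PS = ½ · (4058 - 3316.125) · 5935 = 2201514.0625.
Change in producer surplus = 2201514.0625 - 5606240.0625 = -3404726.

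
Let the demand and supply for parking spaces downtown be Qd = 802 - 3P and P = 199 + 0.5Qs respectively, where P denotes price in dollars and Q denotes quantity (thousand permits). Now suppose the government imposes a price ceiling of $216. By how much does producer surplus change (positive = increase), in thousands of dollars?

Rearranging supply gives Qs = 2P - 398. In a free market, 802 - 3P = 2P - 398 gives the equilibrium P* = 240, Q* = 82.
The ceiling of 216 is below the equilibrium price 240, so it binds.
At P = 216: Qd = 802 - 3·216 = 154 and Qs = 2·216 - 398 = 34.
Producer surplus without the control is ½ · (240 - 199) · 82 = 1681.
With the ceiling, producers sell 34 units at 216, so PS = ½ · (216 - 199) · 34 = 289.
Change in producer surplus = 289 - 1681 = -1392.

-1392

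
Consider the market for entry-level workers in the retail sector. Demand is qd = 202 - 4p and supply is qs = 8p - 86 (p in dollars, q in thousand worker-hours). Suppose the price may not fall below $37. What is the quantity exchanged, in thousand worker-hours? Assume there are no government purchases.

54

In a free market, 202 - 4p = 8p - 86 gives the equilibrium p* = 24, q* = 106.
The floor of 37 is above the equilibrium price 24, so it binds.
At p = 37: qd = 202 - 4·37 = 54 and qs = 8·37 - 86 = 210.
The quantity actually transacted is the short side, demand: 54.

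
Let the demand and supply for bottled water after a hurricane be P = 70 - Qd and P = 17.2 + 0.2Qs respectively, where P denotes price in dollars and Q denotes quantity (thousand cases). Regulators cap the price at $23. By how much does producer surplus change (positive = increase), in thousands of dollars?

Rearranging demand gives Qd = 70 - P; rearranging supply gives Qs = 5P - 86. Without the control the market clears where 70 - P = 5P - 86, i.e. P* = 26 and Q* = 44.
Since 23 < 26, the ceiling is binding.
At P = 23: Qd = 70 - 23 = 47 and Qs = 5·23 - 86 = 29.
Producer surplus without the control is ½ · (26 - 17.2) · 44 = 193.6.
With the ceiling, producers sell 29 units at 23, so PS = ½ · (23 - 17.2) · 29 = 84.1.
Change in producer surplus = 84.1 - 193.6 = -109.5.

-109.5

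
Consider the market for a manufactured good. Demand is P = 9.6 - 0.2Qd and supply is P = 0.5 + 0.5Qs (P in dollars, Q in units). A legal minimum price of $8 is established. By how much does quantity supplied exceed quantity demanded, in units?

7

Rearranging demand gives Qd = 48 - 5P; rearranging supply gives Qs = 2P - 1. In a free market, 48 - 5P = 2P - 1 gives the equilibrium P* = 7, Q* = 13.
The floor of 8 is above the equilibrium price 7, so it binds.
At P = 8: Qd = 48 - 5·8 = 8 and Qs = 2·8 - 1 = 15.
Surplus = Qs - Qd = 15 - 8 = 7.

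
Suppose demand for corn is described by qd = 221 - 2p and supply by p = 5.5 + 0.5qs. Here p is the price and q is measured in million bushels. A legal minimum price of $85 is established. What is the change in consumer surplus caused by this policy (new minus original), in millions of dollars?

Rearranging supply gives qs = 2p - 11. Setting quantity demanded equal to quantity supplied, 221 - 2p = 2p - 11, gives p* = 58 and q* = 105.
The floor of 85 is above the equilibrium price 58, so it binds.
At p = 85: qd = 221 - 2·85 = 51 and qs = 2·85 - 11 = 159.
Consumer surplus without the control is ½ · (110.5 - 58) · 105 = 2756.25.
With the floor, consumers buy 51 units at 85, so CS = ½ · (110.5 - 85) · 51 = 650.25.
Change in consumer surplus = 650.25 - 2756.25 = -2106.

-2106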